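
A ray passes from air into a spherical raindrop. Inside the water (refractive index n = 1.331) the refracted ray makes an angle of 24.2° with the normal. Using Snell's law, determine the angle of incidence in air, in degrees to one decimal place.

33.1°

Snell: sin θ_i = n · sin θ_r = 1.331 × sin 24.2° = 1.331 × 0.4099 = 0.5456.
θ_i = arcsin(0.5456) = 33.07°.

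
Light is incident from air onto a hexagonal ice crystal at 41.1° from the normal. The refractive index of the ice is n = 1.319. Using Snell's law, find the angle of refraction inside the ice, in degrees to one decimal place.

29.9°

Snell: sin θ_r = sin θ_i / n = sin 41.1° / 1.319 = 0.6574 / 1.319 = 0.4984.
θ_r = arcsin(0.4984) = 29.89°.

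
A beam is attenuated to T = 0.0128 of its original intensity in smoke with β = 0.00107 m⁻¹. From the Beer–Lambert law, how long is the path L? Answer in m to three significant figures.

Beer–Lambert: T = exp(−βL) ⇒ L = −ln(T)/β = −ln(0.0128)/0.00107 = 4.3583/0.00107 = 4073 m.

4070 m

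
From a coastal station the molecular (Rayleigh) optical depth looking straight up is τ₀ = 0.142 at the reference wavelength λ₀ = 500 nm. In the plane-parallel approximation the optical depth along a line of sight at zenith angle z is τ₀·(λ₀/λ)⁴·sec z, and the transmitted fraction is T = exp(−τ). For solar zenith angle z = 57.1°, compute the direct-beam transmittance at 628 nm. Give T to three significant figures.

sec 57.1° = 1.8410.
τ = 0.142 × (500/628)⁴ × 1.8410 = 0.142 × 0.4018 × 1.8410 = 0.1050.
T = exp(−0.1050) = 0.9003.

0.900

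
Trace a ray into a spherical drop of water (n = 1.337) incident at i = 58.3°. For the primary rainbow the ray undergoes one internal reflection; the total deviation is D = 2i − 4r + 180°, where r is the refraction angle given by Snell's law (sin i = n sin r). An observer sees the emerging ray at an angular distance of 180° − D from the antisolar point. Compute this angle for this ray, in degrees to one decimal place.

sin r = sin 58.3° / 1.337 = 0.8508/1.337 = 0.6364; r = 39.52°.
D = 2·58.3° − 4·39.52° + 180° = 116.60° − 158.08° + 180° = 138.52°.
Angle from antisolar point = 180° − D = 41.48°.

41.5°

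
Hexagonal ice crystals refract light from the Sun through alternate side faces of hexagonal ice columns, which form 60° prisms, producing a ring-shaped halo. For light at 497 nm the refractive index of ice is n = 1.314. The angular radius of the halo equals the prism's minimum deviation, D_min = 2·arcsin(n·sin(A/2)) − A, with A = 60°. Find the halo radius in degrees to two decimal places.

n·sin(A/2) = 1.314 × sin 30° = 1.314 × 0.5000 = 0.6570.
D_min = 2·arcsin(0.6570) − 60° = 2 × 41.071° − 60° = 22.143°.

22.14°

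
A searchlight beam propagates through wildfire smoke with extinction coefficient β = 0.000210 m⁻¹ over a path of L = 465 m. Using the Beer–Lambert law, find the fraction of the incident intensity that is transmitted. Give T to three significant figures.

0.907

τ = β·L = 0.000210 × 465 = 0.0977.
T = exp(−0.0977) = 0.9070.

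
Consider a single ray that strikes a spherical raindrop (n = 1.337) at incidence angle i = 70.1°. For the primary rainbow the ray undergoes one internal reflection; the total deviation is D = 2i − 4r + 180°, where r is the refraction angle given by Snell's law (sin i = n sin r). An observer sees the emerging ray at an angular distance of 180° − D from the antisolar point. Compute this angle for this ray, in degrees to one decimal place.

38.6°

sin r = sin 70.1° / 1.337 = 0.9403/1.337 = 0.7033; r = 44.69°.
D = 2·70.1° − 4·44.69° + 180° = 140.20° − 178.76° + 180° = 141.44°.
Angle from antisolar point = 180° − D = 38.56°.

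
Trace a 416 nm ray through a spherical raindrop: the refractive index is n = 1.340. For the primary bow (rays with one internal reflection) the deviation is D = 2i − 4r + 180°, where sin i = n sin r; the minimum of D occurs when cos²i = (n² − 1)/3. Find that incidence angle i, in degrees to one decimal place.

cos²i = (1.340² − 1)/3 = (1.79560 − 1)/3 = 0.26520.
cos i = 0.51498, so i = 59.004°.

59.0°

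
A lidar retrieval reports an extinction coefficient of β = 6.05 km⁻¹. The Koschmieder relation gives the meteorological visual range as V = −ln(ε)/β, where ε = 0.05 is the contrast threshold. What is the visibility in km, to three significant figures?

V = −ln(0.05) / 6.05 = 2.996 / 6.05 = 0.4952 km.

0.495 km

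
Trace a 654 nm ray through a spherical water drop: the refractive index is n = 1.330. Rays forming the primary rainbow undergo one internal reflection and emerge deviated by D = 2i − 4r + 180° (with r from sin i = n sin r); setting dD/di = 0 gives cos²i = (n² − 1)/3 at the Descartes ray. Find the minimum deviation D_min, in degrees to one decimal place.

cos²i = (1.76890 − 1)/3 = 0.25630; i = arccos(0.50626) = 59.585°.
sin r = sin 59.585°/1.330 = 0.64841; r = 40.422°.
D_min = 2·59.585° − 4·40.422° + 180° = 137.484°.

137.5°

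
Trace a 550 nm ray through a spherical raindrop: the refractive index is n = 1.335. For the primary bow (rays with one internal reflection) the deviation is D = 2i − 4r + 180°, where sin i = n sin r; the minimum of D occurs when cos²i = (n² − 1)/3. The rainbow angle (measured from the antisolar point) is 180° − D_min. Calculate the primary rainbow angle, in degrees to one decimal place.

cos²i = (1.78222 − 1)/3 = 0.26074; i = arccos(0.51063) = 59.294°.
sin r = sin 59.294°/1.335 = 0.64405; r = 40.094°.
D_min = 2·59.294° − 4·40.094° + 180° = 138.212°.
Rainbow angle = 180° − D_min = 41.788°.

41.8°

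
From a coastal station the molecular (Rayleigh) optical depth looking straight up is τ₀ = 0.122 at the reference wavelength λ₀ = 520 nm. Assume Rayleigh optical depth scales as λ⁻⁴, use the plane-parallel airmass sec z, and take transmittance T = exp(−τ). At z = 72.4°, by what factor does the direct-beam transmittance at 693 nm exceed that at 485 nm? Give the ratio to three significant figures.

Airmass: sec 72.4° = 3.3072.
τ(693 nm) = 0.122 × (520/693)⁴ × 3.3072 = 0.122 × 0.3170 × 3.3072 = 0.1279.
τ(485 nm) = 0.122 × (520/485)⁴ × 3.3072 = 0.122 × 1.3214 × 3.3072 = 0.5332.
T(693)/T(485) = exp(τ_B − τ_A) = exp(0.4053) = 1.4997.

1.50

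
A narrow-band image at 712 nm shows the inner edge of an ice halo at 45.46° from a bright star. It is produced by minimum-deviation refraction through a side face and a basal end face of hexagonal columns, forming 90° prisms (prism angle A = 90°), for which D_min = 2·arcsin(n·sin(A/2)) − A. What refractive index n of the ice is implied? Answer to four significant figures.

1.309

Rearranging: n = sin((D_min + A)/2) / sin(A/2).
(D_min + A)/2 = (45.46° + 90°)/2 = 67.730°.
n = sin 67.730° / sin 45° = 0.9254 / 0.7071 = 1.3087.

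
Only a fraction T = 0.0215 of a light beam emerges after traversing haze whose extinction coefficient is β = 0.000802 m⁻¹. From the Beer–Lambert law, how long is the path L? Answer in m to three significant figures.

4790 m

Beer–Lambert: T = exp(−βL) ⇒ L = −ln(T)/β = −ln(0.0215)/0.000802 = 3.8397/0.000802 = 4788 m.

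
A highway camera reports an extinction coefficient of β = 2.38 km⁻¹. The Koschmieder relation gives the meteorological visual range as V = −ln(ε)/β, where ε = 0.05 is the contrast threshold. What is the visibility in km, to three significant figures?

V = −ln(0.05) / 2.38 = 2.996 / 2.38 = 1.2587 km.

1.26 km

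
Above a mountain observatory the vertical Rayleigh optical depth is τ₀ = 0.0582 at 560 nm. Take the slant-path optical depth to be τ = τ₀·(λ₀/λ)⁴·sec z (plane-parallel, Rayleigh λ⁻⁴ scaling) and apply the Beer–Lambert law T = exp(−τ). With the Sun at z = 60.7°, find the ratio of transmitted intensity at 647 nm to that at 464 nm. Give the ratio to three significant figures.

Airmass: sec 60.7° = 2.0434.
τ(647 nm) = 0.0582 × (560/647)⁴ × 2.0434 = 0.0582 × 0.5612 × 2.0434 = 0.0667.
τ(464 nm) = 0.0582 × (560/464)⁴ × 2.0434 = 0.0582 × 2.1217 × 2.0434 = 0.2523.
T(647)/T(464) = exp(τ_B − τ_A) = exp(0.1856) = 1.2039.

1.20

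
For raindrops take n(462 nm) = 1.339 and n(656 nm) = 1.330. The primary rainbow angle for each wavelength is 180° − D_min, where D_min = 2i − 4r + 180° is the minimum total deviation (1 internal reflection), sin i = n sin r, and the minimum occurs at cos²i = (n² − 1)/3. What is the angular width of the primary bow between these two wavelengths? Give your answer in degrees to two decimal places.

At 462 nm (n = 1.339): cos²i = 0.26431 → i = 59.062°, r = 39.834°, D_min = 138.786°, rainbow angle = 41.214°.
At 656 nm (n = 1.330): cos²i = 0.25630 → i = 59.585°, r = 40.422°, D_min = 137.484°, rainbow angle = 42.516°.
Angular width = |41.214° − 42.516°| = 1.303°.

1.30°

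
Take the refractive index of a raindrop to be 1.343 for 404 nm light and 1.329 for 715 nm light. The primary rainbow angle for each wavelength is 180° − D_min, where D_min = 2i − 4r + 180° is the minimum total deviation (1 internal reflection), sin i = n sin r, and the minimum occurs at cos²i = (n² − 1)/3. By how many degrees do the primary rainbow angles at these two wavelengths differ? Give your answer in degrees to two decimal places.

2.02°

At 404 nm (n = 1.343): cos²i = 0.26788 → i = 58.830°, r = 39.577°, D_min = 139.354°, rainbow angle = 40.646°.
At 715 nm (n = 1.329): cos²i = 0.25541 → i = 59.643°, r = 40.487°, D_min = 137.337°, rainbow angle = 42.663°.
Angular width = |40.646° − 42.663°| = 2.017°.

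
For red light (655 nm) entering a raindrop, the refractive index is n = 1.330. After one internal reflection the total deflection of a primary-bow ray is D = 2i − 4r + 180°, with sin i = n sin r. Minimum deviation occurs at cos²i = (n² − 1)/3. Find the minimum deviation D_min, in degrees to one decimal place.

137.5°

cos²i = (1.76890 − 1)/3 = 0.25630; i = arccos(0.50626) = 59.585°.
sin r = sin 59.585°/1.330 = 0.64841; r = 40.422°.
D_min = 2·59.585° − 4·40.422° + 180° = 137.484°.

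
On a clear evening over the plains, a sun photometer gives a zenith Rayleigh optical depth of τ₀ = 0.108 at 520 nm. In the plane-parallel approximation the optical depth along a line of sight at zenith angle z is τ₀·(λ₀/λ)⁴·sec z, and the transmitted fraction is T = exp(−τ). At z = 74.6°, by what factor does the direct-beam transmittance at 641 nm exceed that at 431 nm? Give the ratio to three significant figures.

Airmass: sec 74.6° = 3.7657.
τ(641 nm) = 0.108 × (520/641)⁴ × 3.7657 = 0.108 × 0.4331 × 3.7657 = 0.1761.
τ(431 nm) = 0.108 × (520/431)⁴ × 3.7657 = 0.108 × 2.1189 × 3.7657 = 0.8617.
T(641)/T(431) = exp(τ_B − τ_A) = exp(0.6856) = 1.9850.

1.98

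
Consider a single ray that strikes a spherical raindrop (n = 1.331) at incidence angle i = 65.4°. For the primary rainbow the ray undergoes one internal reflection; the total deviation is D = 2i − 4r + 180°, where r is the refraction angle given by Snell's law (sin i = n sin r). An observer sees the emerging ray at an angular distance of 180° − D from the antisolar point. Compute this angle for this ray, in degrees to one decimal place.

41.6°

sin r = sin 65.4° / 1.331 = 0.9092/1.331 = 0.6831; r = 43.09°.
D = 2·65.4° − 4·43.09° + 180° = 130.80° − 172.35° + 180° = 138.45°.
Angle from antisolar point = 180° − D = 41.55°.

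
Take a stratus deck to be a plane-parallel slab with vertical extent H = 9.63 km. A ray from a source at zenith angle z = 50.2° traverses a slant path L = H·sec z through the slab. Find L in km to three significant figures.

15.0 km

sec z = 1/cos 50.2° = 1.5622.
L = 9.63 × 1.5622 = 15.044 km.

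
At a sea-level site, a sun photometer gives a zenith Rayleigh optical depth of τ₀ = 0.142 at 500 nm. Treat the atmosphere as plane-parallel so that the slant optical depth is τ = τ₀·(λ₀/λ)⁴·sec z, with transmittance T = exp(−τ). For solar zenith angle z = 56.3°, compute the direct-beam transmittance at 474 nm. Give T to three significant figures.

sec 56.3° = 1.8023.
τ = 0.142 × (500/474)⁴ × 1.8023 = 0.142 × 1.2381 × 1.8023 = 0.3169.
T = exp(−0.3169) = 0.7284.

0.728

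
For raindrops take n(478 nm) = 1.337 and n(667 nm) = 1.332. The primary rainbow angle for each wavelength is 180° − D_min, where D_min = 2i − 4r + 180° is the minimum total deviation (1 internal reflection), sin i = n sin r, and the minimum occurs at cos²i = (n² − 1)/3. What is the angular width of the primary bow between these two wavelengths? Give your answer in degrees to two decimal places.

At 478 nm (n = 1.337): cos²i = 0.26252 → i = 59.178°, r = 39.964°, D_min = 138.500°, rainbow angle = 41.500°.
At 667 nm (n = 1.332): cos²i = 0.25807 → i = 59.469°, r = 40.290°, D_min = 137.776°, rainbow angle = 42.224°.
Angular width = |41.500° − 42.224°| = 0.724°.

0.72°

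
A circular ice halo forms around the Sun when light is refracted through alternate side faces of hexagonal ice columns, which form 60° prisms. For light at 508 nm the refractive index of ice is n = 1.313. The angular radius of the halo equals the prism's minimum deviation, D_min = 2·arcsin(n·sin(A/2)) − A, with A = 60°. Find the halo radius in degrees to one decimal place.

n·sin(A/2) = 1.313 × sin 30° = 1.313 × 0.5000 = 0.6565.
D_min = 2·arcsin(0.6565) − 60° = 2 × 41.033° − 60° = 22.067°.

22.1°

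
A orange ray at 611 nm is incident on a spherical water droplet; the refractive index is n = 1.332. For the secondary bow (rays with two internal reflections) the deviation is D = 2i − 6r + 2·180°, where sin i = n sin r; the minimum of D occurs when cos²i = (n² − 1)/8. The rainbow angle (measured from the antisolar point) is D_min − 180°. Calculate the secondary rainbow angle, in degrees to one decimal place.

cos²i = (1.77422 − 1)/8 = 0.09678; i = arccos(0.31109) = 71.875°.
sin r = sin 71.875°/1.332 = 0.71350; r = 45.520°.
D_min = 2·71.875° − 6·45.520° + 360° = 230.628°.
Rainbow angle = D_min − 180° = 50.628°.

50.6°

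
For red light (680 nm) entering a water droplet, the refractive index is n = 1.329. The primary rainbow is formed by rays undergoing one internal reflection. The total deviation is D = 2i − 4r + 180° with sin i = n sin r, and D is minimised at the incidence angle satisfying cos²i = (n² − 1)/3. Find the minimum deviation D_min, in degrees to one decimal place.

cos²i = (1.76624 − 1)/3 = 0.25541; i = arccos(0.50538) = 59.643°.
sin r = sin 59.643°/1.329 = 0.64928; r = 40.487°.
D_min = 2·59.643° − 4·40.487° + 180° = 137.337°.

137.3°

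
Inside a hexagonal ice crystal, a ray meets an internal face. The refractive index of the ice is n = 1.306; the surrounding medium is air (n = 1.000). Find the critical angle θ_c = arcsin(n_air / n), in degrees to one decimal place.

sin θ_c = n_air / n = 1.000 / 1.306 = 0.7657.
θ_c = arcsin(0.7657) = 49.97°.

50.0°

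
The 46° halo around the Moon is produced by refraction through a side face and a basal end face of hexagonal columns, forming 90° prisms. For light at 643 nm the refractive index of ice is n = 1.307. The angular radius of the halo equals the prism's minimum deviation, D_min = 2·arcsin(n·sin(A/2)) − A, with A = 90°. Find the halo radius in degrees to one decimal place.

n·sin(A/2) = 1.307 × sin 45° = 1.307 × 0.7071 = 0.9242.
D_min = 2·arcsin(0.9242) − 90° = 2 × 67.546° − 90° = 45.093°.

45.1°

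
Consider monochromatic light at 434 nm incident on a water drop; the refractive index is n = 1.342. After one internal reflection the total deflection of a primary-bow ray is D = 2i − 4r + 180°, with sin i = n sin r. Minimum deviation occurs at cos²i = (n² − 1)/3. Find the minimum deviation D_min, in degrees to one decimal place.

cos²i = (1.80096 − 1)/3 = 0.26699; i = arccos(0.51671) = 58.888°.
sin r = sin 58.888°/1.342 = 0.63797; r = 39.641°.
D_min = 2·58.888° − 4·39.641° + 180° = 139.213°.

139.2°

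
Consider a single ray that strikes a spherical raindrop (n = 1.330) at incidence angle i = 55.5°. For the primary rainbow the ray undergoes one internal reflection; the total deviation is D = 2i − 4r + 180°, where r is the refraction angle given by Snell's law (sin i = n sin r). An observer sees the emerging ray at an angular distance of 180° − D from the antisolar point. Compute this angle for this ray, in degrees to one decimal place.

42.2°

sin r = sin 55.5° / 1.330 = 0.8241/1.330 = 0.6196; r = 38.29°.
D = 2·55.5° − 4·38.29° + 180° = 111.00° − 153.16° + 180° = 137.84°.
Angle from antisolar point = 180° − D = 42.16°.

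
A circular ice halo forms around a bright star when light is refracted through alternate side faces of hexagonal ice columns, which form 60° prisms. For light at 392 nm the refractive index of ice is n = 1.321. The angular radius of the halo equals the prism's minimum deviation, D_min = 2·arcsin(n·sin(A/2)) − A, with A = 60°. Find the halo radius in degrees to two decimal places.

22.68°

n·sin(A/2) = 1.321 × sin 30° = 1.321 × 0.5000 = 0.6605.
D_min = 2·arcsin(0.6605) − 60° = 2 × 41.338° − 60° = 22.676°.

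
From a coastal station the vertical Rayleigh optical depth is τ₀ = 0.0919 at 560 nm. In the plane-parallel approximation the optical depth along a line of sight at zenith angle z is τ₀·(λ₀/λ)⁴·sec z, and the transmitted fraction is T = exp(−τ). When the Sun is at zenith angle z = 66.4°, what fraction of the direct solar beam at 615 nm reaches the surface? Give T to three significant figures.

0.854

sec 66.4° = 2.4978.
τ = 0.0919 × (560/615)⁴ × 2.4978 = 0.0919 × 0.6875 × 2.4978 = 0.1578.
T = exp(−0.1578) = 0.8540.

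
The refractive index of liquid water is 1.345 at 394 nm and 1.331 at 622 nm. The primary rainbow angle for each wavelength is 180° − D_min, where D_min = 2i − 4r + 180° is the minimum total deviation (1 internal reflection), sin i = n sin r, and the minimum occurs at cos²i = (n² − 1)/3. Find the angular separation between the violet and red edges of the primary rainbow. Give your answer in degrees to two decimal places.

2.01°

At 394 nm (n = 1.345): cos²i = 0.26967 → i = 58.715°, r = 39.448°, D_min = 139.635°, rainbow angle = 40.365°.
At 622 nm (n = 1.331): cos²i = 0.25719 → i = 59.527°, r = 40.356°, D_min = 137.630°, rainbow angle = 42.370°.
Angular width = |40.365° − 42.370°| = 2.005°.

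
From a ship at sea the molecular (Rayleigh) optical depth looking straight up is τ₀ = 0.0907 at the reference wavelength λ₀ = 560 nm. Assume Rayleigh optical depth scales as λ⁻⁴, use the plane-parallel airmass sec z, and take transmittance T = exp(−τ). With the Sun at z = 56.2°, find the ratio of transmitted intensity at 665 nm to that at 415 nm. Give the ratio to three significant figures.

Airmass: sec 56.2° = 1.7976.
τ(665 nm) = 0.0907 × (560/665)⁴ × 1.7976 = 0.0907 × 0.5029 × 1.7976 = 0.0820.
τ(415 nm) = 0.0907 × (560/415)⁴ × 1.7976 = 0.0907 × 3.3156 × 1.7976 = 0.5406.
T(665)/T(415) = exp(τ_B − τ_A) = exp(0.4586) = 1.5818.

1.58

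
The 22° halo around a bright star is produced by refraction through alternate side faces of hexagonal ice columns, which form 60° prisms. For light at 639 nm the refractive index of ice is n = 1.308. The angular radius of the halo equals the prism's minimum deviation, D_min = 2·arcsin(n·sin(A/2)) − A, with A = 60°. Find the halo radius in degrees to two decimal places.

21.69°

n·sin(A/2) = 1.308 × sin 30° = 1.308 × 0.5000 = 0.6540.
D_min = 2·arcsin(0.6540) − 60° = 2 × 40.844° − 60° = 21.688°.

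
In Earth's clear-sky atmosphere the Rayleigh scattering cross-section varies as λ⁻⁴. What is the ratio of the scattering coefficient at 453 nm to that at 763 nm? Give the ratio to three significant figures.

Rayleigh scattering ∝ λ⁻⁴, so the ratio of coefficients is the inverse fourth power of the wavelength ratio.
σ(453)/σ(763) = (763/453)⁴ = (1.6843)⁴ = 8.048.

8.05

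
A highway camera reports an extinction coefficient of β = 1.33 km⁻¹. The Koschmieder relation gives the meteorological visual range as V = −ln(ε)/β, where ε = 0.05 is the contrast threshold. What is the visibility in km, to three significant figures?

V = −ln(0.05) / 1.33 = 2.996 / 1.33 = 2.2524 km.

2.25 km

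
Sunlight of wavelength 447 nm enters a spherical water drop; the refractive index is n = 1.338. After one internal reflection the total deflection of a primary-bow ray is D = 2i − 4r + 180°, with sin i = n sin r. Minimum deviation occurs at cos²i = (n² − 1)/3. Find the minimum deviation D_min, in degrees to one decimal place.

138.6°

cos²i = (1.79024 − 1)/3 = 0.26341; i = arccos(0.51324) = 59.120°.
sin r = sin 59.120°/1.338 = 0.64144; r = 39.899°.
D_min = 2·59.120° − 4·39.899° + 180° = 138.643°.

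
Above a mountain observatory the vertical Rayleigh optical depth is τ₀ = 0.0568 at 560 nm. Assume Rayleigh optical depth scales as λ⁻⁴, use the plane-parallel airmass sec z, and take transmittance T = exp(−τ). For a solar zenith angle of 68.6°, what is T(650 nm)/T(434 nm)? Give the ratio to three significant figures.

1.41

Airmass: sec 68.6° = 2.7407.
τ(650 nm) = 0.0568 × (560/650)⁴ × 2.7407 = 0.0568 × 0.5509 × 2.7407 = 0.0858.
τ(434 nm) = 0.0568 × (560/434)⁴ × 2.7407 = 0.0568 × 2.7720 × 2.7407 = 0.4315.
T(650)/T(434) = exp(τ_B − τ_A) = exp(0.3458) = 1.4131.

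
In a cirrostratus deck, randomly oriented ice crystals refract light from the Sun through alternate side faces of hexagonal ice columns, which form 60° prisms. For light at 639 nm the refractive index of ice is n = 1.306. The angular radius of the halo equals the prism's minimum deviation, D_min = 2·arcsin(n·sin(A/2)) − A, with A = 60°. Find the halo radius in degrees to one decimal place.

n·sin(A/2) = 1.306 × sin 30° = 1.306 × 0.5000 = 0.6530.
D_min = 2·arcsin(0.6530) − 60° = 2 × 40.768° − 60° = 21.536°.

21.5°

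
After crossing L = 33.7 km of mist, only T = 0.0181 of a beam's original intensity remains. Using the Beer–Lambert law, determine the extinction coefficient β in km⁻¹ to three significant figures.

Beer–Lambert: T = exp(−βL) ⇒ β = −ln(T)/L = −ln(0.0181)/33.7 = 4.0118/33.7 = 0.119 km⁻¹.

0.119 km⁻¹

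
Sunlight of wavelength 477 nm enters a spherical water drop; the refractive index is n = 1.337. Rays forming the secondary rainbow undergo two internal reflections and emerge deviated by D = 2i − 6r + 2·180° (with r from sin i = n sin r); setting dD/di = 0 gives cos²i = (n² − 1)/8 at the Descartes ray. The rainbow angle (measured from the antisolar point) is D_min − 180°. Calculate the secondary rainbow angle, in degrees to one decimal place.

cos²i = (1.78757 − 1)/8 = 0.09845; i = arccos(0.31376) = 71.714°.
sin r = sin 71.714°/1.337 = 0.71017; r = 45.249°.
D_min = 2·71.714° − 6·45.249° + 360° = 231.934°.
Rainbow angle = D_min − 180° = 51.934°.

51.9°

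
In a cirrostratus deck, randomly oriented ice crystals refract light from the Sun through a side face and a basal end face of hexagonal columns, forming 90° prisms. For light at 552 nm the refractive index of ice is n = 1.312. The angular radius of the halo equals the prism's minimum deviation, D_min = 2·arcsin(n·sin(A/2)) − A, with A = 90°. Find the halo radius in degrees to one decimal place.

46.2°

n·sin(A/2) = 1.312 × sin 45° = 1.312 × 0.7071 = 0.9277.
D_min = 2·arcsin(0.9277) − 90° = 2 × 68.083° − 90° = 46.166°.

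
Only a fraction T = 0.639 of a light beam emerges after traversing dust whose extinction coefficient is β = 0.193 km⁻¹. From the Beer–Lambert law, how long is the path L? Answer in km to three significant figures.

2.32 km

Beer–Lambert: T = exp(−βL) ⇒ L = −ln(T)/β = −ln(0.639)/0.193 = 0.4479/0.193 = 2.32 km.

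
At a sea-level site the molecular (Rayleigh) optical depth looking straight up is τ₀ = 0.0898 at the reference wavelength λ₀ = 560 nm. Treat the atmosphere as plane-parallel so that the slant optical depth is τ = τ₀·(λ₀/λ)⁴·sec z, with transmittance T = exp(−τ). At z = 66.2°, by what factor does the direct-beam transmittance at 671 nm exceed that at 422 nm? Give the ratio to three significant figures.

Airmass: sec 66.2° = 2.4780.
τ(671 nm) = 0.0898 × (560/671)⁴ × 2.4780 = 0.0898 × 0.4851 × 2.4780 = 0.1080.
τ(422 nm) = 0.0898 × (560/422)⁴ × 2.4780 = 0.0898 × 3.1010 × 2.4780 = 0.6901.
T(671)/T(422) = exp(τ_B − τ_A) = exp(0.5821) = 1.7898.

1.79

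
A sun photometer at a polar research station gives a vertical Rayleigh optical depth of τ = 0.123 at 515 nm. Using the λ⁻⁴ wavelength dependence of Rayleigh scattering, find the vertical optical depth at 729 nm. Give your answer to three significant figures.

τ(729 nm) = τ(515 nm) × (515/729)⁴ = 0.123 × (0.7064)⁴ = 0.123 × 0.2491 = 0.0306.

0.0306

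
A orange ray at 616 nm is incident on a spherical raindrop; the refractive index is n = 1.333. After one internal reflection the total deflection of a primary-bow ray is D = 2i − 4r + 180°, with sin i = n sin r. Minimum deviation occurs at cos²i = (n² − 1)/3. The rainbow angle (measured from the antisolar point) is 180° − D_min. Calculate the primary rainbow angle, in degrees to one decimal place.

cos²i = (1.77689 − 1)/3 = 0.25896; i = arccos(0.50888) = 59.410°.
sin r = sin 59.410°/1.333 = 0.64579; r = 40.225°.
D_min = 2·59.410° − 4·40.225° + 180° = 137.922°.
Rainbow angle = 180° − D_min = 42.078°.

42.1°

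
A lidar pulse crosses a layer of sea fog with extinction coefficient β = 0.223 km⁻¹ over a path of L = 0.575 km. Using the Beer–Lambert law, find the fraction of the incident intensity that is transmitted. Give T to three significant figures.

τ = β·L = 0.223 × 0.575 = 0.1282.
T = exp(−0.1282) = 0.8797.

0.880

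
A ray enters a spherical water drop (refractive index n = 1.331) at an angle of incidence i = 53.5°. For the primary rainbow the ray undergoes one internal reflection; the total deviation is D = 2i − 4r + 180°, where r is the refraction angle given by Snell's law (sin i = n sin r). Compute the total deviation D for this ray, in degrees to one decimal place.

sin r = sin 53.5° / 1.331 = 0.8039/1.331 = 0.6039; r = 37.15°.
D = 2·53.5° − 4·37.15° + 180° = 107.00° − 148.61° + 180° = 138.39°.

138.4°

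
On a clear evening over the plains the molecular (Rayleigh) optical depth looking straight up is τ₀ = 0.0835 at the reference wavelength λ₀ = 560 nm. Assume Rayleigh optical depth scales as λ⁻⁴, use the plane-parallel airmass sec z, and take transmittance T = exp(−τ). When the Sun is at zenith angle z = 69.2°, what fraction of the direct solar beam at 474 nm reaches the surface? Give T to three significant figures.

sec 69.2° = 2.8161.
τ = 0.0835 × (560/474)⁴ × 2.8161 = 0.0835 × 1.9482 × 2.8161 = 0.4581.
T = exp(−0.4581) = 0.6325.

0.632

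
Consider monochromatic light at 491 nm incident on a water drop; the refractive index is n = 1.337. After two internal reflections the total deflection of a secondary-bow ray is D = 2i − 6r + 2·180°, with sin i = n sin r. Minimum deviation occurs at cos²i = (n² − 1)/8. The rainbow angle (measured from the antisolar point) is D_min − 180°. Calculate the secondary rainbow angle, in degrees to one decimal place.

51.9°

cos²i = (1.78757 − 1)/8 = 0.09845; i = arccos(0.31376) = 71.714°.
sin r = sin 71.714°/1.337 = 0.71017; r = 45.249°.
D_min = 2·71.714° − 6·45.249° + 360° = 231.934°.
Rainbow angle = D_min − 180° = 51.934°.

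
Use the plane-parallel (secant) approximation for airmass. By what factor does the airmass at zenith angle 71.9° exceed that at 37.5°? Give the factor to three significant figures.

X(71.9°)/X(37.5°) = sec 71.9° / sec 37.5° = cos 37.5° / cos 71.9° = 0.7934/0.3107 = 2.5536.

2.55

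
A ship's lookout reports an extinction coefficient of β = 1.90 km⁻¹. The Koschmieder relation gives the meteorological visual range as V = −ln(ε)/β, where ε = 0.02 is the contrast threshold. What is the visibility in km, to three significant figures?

V = −ln(0.02) / 1.90 = 3.912 / 1.90 = 2.0590 km.

2.06 km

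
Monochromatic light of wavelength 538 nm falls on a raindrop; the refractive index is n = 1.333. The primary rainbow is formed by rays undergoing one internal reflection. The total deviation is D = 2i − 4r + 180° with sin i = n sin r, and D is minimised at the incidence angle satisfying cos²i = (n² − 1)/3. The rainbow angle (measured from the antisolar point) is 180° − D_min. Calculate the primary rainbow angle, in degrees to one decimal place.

42.1°

cos²i = (1.77689 − 1)/3 = 0.25896; i = arccos(0.50888) = 59.410°.
sin r = sin 59.410°/1.333 = 0.64579; r = 40.225°.
D_min = 2·59.410° − 4·40.225° + 180° = 137.922°.
Rainbow angle = 180° − D_min = 42.078°.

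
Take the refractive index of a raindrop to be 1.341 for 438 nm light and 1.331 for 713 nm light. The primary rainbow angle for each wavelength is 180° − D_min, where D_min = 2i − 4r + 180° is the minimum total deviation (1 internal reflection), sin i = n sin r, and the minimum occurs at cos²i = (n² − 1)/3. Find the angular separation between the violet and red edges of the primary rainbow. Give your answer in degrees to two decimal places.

At 438 nm (n = 1.341): cos²i = 0.26609 → i = 58.946°, r = 39.705°, D_min = 139.071°, rainbow angle = 40.929°.
At 713 nm (n = 1.331): cos²i = 0.25719 → i = 59.527°, r = 40.356°, D_min = 137.630°, rainbow angle = 42.370°.
Angular width = |40.929° − 42.370°| = 1.441°.

1.44°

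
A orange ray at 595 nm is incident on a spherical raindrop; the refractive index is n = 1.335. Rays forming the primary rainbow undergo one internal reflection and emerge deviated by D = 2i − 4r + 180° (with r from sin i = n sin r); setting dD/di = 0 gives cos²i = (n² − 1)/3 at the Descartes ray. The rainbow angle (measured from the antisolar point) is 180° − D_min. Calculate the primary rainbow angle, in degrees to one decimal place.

cos²i = (1.78222 − 1)/3 = 0.26074; i = arccos(0.51063) = 59.294°.
sin r = sin 59.294°/1.335 = 0.64405; r = 40.094°.
D_min = 2·59.294° − 4·40.094° + 180° = 138.212°.
Rainbow angle = 180° − D_min = 41.788°.

41.8°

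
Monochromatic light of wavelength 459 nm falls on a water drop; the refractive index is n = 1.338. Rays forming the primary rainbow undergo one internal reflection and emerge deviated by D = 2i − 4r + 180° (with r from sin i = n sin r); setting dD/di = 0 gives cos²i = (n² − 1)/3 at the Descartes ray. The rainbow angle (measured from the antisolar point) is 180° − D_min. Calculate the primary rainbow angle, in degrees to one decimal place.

41.4°

cos²i = (1.79024 − 1)/3 = 0.26341; i = arccos(0.51324) = 59.120°.
sin r = sin 59.120°/1.338 = 0.64144; r = 39.899°.
D_min = 2·59.120° − 4·39.899° + 180° = 138.643°.
Rainbow angle = 180° − D_min = 41.357°.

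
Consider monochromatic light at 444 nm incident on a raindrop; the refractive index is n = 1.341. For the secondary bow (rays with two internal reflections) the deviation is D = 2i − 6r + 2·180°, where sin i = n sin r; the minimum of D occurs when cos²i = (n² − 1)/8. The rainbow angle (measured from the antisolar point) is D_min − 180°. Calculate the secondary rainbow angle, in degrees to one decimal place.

53.0°

cos²i = (1.79828 − 1)/8 = 0.09979; i = arccos(0.31589) = 71.586°.
sin r = sin 71.586°/1.341 = 0.70753; r = 45.034°.
D_min = 2·71.586° − 6·45.034° + 360° = 232.966°.
Rainbow angle = D_min − 180° = 52.966°.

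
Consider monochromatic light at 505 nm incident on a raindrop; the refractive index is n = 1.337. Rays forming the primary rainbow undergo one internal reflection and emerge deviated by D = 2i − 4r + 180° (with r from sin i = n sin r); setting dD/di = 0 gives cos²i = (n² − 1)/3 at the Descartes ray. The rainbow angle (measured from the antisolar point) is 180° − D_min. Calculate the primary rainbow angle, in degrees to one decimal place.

cos²i = (1.78757 − 1)/3 = 0.26252; i = arccos(0.51237) = 59.178°.
sin r = sin 59.178°/1.337 = 0.64231; r = 39.964°.
D_min = 2·59.178° − 4·39.964° + 180° = 138.500°.
Rainbow angle = 180° − D_min = 41.500°.

41.5°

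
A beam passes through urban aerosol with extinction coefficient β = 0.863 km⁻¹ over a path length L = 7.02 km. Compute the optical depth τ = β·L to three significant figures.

τ = β·L = 0.863 × 7.02 = 6.0583.

6.06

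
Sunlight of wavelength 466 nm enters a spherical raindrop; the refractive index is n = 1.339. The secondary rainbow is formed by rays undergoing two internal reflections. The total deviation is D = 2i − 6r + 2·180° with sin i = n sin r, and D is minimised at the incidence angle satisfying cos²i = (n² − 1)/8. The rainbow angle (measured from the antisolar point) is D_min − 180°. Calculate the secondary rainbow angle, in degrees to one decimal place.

cos²i = (1.79292 − 1)/8 = 0.09912; i = arccos(0.31483) = 71.650°.
sin r = sin 71.650°/1.339 = 0.70885; r = 45.141°.
D_min = 2·71.650° − 6·45.141° + 360° = 232.451°.
Rainbow angle = D_min − 180° = 52.451°.

52.5°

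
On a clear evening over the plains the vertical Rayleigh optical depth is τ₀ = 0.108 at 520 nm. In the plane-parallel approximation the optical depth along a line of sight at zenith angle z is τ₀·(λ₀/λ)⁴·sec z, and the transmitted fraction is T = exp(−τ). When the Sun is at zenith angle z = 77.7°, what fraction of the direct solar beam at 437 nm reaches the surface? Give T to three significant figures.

sec 77.7° = 4.6942.
τ = 0.108 × (520/437)⁴ × 4.6942 = 0.108 × 2.0049 × 4.6942 = 1.0164.
T = exp(−1.0164) = 0.3619.

0.362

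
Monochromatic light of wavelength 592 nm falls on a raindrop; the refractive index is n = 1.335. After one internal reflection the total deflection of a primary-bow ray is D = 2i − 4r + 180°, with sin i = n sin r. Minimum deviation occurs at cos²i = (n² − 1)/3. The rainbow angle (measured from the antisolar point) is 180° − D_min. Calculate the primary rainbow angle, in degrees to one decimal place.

cos²i = (1.78222 − 1)/3 = 0.26074; i = arccos(0.51063) = 59.294°.
sin r = sin 59.294°/1.335 = 0.64405; r = 40.094°.
D_min = 2·59.294° − 4·40.094° + 180° = 138.212°.
Rainbow angle = 180° − D_min = 41.788°.

41.8°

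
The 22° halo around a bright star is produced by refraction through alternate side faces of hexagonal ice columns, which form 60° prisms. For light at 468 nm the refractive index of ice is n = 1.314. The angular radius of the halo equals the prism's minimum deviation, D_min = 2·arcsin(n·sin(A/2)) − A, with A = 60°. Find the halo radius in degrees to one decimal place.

22.1°

n·sin(A/2) = 1.314 × sin 30° = 1.314 × 0.5000 = 0.6570.
D_min = 2·arcsin(0.6570) − 60° = 2 × 41.071° − 60° = 22.143°.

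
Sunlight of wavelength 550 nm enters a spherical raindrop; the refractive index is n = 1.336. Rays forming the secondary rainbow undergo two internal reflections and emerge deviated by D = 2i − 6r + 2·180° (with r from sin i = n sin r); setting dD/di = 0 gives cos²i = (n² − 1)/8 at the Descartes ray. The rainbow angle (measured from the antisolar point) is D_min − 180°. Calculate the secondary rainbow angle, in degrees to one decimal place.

cos²i = (1.78490 − 1)/8 = 0.09811; i = arccos(0.31323) = 71.746°.
sin r = sin 71.746°/1.336 = 0.71084; r = 45.303°.
D_min = 2·71.746° − 6·45.303° + 360° = 231.674°.
Rainbow angle = D_min − 180° = 51.674°.

51.7°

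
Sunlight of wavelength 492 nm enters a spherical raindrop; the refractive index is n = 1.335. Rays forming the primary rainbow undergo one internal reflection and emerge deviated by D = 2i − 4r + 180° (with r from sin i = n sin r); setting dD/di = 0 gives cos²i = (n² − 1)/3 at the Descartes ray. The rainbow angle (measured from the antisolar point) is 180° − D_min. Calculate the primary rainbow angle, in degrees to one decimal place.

cos²i = (1.78222 − 1)/3 = 0.26074; i = arccos(0.51063) = 59.294°.
sin r = sin 59.294°/1.335 = 0.64405; r = 40.094°.
D_min = 2·59.294° − 4·40.094° + 180° = 138.212°.
Rainbow angle = 180° − D_min = 41.788°.

41.8°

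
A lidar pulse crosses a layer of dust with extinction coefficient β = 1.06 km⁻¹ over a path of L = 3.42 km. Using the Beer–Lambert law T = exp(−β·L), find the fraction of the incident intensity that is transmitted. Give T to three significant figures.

0.0266

τ = β·L = 1.06 × 3.42 = 3.6252.
T = exp(−3.6252) = 0.0266.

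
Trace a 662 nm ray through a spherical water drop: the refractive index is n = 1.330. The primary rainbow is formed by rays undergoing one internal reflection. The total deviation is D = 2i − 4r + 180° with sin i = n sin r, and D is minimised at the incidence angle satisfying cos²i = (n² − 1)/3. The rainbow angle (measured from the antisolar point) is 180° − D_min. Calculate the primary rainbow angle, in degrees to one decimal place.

cos²i = (1.76890 − 1)/3 = 0.25630; i = arccos(0.50626) = 59.585°.
sin r = sin 59.585°/1.330 = 0.64841; r = 40.422°.
D_min = 2·59.585° − 4·40.422° + 180° = 137.484°.
Rainbow angle = 180° − D_min = 42.516°.

42.5°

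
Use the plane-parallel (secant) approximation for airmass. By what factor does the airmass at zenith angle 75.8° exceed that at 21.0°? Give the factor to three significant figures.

3.81

X(75.8°)/X(21.0°) = sec 75.8° / sec 21.0° = cos 21.0° / cos 75.8° = 0.9336/0.2453 = 3.8058.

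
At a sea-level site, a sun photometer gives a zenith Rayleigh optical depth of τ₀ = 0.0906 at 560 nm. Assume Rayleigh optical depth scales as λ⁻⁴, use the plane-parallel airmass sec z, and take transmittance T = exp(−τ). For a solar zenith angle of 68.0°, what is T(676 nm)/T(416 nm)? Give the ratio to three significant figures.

Airmass: sec 68.0° = 2.6695.
τ(676 nm) = 0.0906 × (560/676)⁴ × 2.6695 = 0.0906 × 0.4709 × 2.6695 = 0.1139.
τ(416 nm) = 0.0906 × (560/416)⁴ × 2.6695 = 0.0906 × 3.2838 × 2.6695 = 0.7942.
T(676)/T(416) = exp(τ_B − τ_A) = exp(0.6803) = 1.9745.

1.97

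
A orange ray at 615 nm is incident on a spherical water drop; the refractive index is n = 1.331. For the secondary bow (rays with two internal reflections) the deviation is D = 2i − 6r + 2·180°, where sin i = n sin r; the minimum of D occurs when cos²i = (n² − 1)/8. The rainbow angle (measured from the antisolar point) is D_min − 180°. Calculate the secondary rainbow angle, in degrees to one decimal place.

50.4°

cos²i = (1.77156 − 1)/8 = 0.09645; i = arccos(0.31056) = 71.907°.
sin r = sin 71.907°/1.331 = 0.71417; r = 45.575°.
D_min = 2·71.907° − 6·45.575° + 360° = 230.365°.
Rainbow angle = D_min − 180° = 50.365°.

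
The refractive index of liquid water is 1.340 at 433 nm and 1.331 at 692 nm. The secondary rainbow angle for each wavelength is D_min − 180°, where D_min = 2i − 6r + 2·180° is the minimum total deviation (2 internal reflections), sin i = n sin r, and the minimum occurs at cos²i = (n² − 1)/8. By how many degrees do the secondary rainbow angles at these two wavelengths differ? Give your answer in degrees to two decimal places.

2.34°

At 433 nm (n = 1.340): cos²i = 0.09945 → i = 71.618°, r = 45.088°, D_min = 232.709°, rainbow angle = 52.709°.
At 692 nm (n = 1.331): cos²i = 0.09645 → i = 71.907°, r = 45.575°, D_min = 230.365°, rainbow angle = 50.365°.
Angular width = |52.709° − 50.365°| = 2.344°.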